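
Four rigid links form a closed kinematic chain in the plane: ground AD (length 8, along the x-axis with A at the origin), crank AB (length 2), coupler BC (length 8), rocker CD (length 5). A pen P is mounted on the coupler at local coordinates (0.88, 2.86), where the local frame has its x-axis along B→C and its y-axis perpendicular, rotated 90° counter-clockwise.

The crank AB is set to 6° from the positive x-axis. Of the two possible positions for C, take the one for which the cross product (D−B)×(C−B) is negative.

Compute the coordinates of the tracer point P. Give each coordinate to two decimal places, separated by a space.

A=(0,0), D=(8.00,0)
B = A + 2.00·(cos6°, sin6°) = (1.9890, 0.2091)
|BD| = 6.0146
circle(B,8.00) ∩ circle(D,5.00): a=6.2494, h=4.9945
  candidates: C₊=(8.4083,4.9833) cross=30.040; C₋=(8.0611,-4.9996) cross=-30.040
  mode - wants cross < 0 → take C=(8.0611,-4.9996) (cross=-30.040)
ex = (C−B)/|BC| = (0.7590,-0.6511); ey = (0.6511,0.7590)
P = B + 0.88·ex + 2.86·ey = (4.5191,1.8069)

4.52 1.81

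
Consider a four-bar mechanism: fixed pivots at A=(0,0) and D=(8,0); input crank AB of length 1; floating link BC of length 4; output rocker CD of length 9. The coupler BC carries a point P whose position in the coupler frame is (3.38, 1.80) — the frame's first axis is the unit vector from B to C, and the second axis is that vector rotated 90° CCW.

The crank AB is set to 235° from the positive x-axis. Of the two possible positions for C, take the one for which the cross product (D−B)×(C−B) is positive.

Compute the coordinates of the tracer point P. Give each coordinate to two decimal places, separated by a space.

-2.24 2.63

A=(0,0), D=(8.00,0)
B = A + 1.00·(cos235°, sin235°) = (-0.5736, -0.8192)
|BD| = 8.6126
circle(B,4.00) ∩ circle(D,9.00): a=0.5328, h=3.9644
  candidates: C₊=(-0.4203,3.1779) cross=34.144; C₋=(0.3338,-4.7149) cross=-34.144
  mode + wants cross > 0 → take C=(-0.4203,3.1779) (cross=34.144)
ex = (C−B)/|BC| = (0.0383,0.9993); ey = (-0.9993,0.0383)
P = B + 3.38·ex + 1.80·ey = (-2.2427,2.6274)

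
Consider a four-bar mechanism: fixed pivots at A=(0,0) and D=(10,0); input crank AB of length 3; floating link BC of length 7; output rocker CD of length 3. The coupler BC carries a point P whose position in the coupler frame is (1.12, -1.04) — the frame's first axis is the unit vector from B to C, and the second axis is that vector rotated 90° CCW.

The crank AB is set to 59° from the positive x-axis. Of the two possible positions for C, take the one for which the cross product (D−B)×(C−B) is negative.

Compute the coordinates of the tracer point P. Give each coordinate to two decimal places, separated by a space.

A=(0,0), D=(10.00,0)
B = A + 3.00·(cos59°, sin59°) = (1.5451, 2.5715)
|BD| = 8.8373
circle(B,7.00) ∩ circle(D,3.00): a=6.6818, h=2.0866
  candidates: C₊=(8.5449,2.6235) cross=18.440; C₋=(7.3306,-1.3691) cross=-18.440
  mode - wants cross < 0 → take C=(7.3306,-1.3691) (cross=-18.440)
ex = (C−B)/|BC| = (0.8265,-0.5629); ey = (0.5629,0.8265)
P = B + 1.12·ex + -1.04·ey = (1.8853,1.0815)

1.89 1.08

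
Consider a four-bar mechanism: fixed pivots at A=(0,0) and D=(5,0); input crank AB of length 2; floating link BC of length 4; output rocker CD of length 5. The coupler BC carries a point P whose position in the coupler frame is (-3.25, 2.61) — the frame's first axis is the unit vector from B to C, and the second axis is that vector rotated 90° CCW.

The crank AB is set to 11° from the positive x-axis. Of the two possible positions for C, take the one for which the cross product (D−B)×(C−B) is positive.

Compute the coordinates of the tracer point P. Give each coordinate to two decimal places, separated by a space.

A=(0,0), D=(5.00,0)
B = A + 2.00·(cos11°, sin11°) = (1.9633, 0.3816)
|BD| = 3.0606
circle(B,4.00) ∩ circle(D,5.00): a=0.0600, h=3.9995
  candidates: C₊=(2.5215,4.3425) cross=12.241; C₋=(1.5241,-3.5942) cross=-12.241
  mode + wants cross > 0 → take C=(2.5215,4.3425) (cross=12.241)
ex = (C−B)/|BC| = (0.1396,0.9902); ey = (-0.9902,0.1396)
P = B + -3.25·ex + 2.61·ey = (-1.0748,-2.4723)

-1.07 -2.47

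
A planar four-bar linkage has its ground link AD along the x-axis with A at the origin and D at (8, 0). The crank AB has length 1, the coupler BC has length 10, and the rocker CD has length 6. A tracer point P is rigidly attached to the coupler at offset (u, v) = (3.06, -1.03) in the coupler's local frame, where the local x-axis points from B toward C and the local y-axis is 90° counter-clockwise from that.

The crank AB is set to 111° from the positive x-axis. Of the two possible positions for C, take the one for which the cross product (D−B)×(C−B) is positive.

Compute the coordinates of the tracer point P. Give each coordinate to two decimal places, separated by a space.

2.80 1.59

A=(0,0), D=(8.00,0)
B = A + 1.00·(cos111°, sin111°) = (-0.3584, 0.9336)
|BD| = 8.4103
circle(B,10.00) ∩ circle(D,6.00): a=8.0100, h=5.9866
  candidates: C₊=(8.2667,5.9941) cross=50.350; C₋=(6.9376,-5.9052) cross=-50.350
  mode + wants cross > 0 → take C=(8.2667,5.9941) (cross=50.350)
ex = (C−B)/|BC| = (0.8625,0.5060); ey = (-0.5060,0.8625)
P = B + 3.06·ex + -1.03·ey = (2.8021,1.5937)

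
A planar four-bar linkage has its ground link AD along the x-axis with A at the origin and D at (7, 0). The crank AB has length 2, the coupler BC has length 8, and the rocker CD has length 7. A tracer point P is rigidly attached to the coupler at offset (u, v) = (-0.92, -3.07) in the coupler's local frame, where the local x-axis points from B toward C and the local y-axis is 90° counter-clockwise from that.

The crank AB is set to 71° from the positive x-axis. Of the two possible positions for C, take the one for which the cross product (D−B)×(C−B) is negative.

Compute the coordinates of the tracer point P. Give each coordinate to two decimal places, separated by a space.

A=(0,0), D=(7.00,0)
B = A + 2.00·(cos71°, sin71°) = (0.6511, 1.8910)
|BD| = 6.6245
circle(B,8.00) ∩ circle(D,7.00): a=4.4444, h=6.6519
  candidates: C₊=(6.8095,6.9974) cross=44.065; C₋=(3.0118,-5.7527) cross=-44.065
  mode - wants cross < 0 → take C=(3.0118,-5.7527) (cross=-44.065)
ex = (C−B)/|BC| = (0.2951,-0.9555); ey = (0.9555,0.2951)
P = B + -0.92·ex + -3.07·ey = (-2.5536,1.8642)

-2.55 1.86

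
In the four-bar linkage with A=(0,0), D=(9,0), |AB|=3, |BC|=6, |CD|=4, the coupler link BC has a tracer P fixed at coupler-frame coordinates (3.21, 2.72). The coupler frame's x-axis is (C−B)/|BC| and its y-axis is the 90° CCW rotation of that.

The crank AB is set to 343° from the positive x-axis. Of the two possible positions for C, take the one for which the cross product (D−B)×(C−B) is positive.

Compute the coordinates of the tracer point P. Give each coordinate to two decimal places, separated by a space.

3.11 3.32

A=(0,0), D=(9.00,0)
B = A + 3.00·(cos343°, sin343°) = (2.8689, -0.8771)
|BD| = 6.1935
circle(B,6.00) ∩ circle(D,4.00): a=4.7113, h=3.7153
  candidates: C₊=(7.0066,3.4679) cross=23.011; C₋=(8.0589,-3.8877) cross=-23.011
  mode + wants cross > 0 → take C=(7.0066,3.4679) (cross=23.011)
ex = (C−B)/|BC| = (0.6896,0.7242); ey = (-0.7242,0.6896)
P = B + 3.21·ex + 2.72·ey = (3.1128,3.3232)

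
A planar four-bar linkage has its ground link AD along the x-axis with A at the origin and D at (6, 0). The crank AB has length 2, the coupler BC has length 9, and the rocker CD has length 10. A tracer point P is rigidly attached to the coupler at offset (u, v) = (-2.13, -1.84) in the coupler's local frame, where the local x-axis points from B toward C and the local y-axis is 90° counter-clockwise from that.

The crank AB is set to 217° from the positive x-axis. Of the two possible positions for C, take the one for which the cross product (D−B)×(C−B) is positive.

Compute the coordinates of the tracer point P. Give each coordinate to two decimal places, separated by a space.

-0.07 -3.57

A=(0,0), D=(6.00,0)
B = A + 2.00·(cos217°, sin217°) = (-1.5973, -1.2036)
|BD| = 7.6920
circle(B,9.00) ∩ circle(D,10.00): a=2.6110, h=8.6129
  candidates: C₊=(-0.3662,7.7118) cross=66.251; C₋=(2.3293,-9.3019) cross=-66.251
  mode + wants cross > 0 → take C=(-0.3662,7.7118) (cross=66.251)
ex = (C−B)/|BC| = (0.1368,0.9906); ey = (-0.9906,0.1368)
P = B + -2.13·ex + -1.84·ey = (-0.0659,-3.5653)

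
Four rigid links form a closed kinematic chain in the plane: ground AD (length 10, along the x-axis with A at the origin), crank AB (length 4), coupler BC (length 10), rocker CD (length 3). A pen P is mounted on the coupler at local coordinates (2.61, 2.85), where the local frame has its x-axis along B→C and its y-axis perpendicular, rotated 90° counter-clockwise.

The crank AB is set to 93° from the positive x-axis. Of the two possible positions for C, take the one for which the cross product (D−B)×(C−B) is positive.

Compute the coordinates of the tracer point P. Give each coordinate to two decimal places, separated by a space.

2.67 6.57

A=(0,0), D=(10.00,0)
B = A + 4.00·(cos93°, sin93°) = (-0.2093, 3.9945)
|BD| = 10.9630
circle(B,10.00) ∩ circle(D,3.00): a=9.6318, h=2.6885
  candidates: C₊=(9.7399,2.9887) cross=29.474; C₋=(7.7808,-2.0187) cross=-29.474
  mode + wants cross > 0 → take C=(9.7399,2.9887) (cross=29.474)
ex = (C−B)/|BC| = (0.9949,-0.1006); ey = (0.1006,0.9949)
P = B + 2.61·ex + 2.85·ey = (2.6741,6.5675)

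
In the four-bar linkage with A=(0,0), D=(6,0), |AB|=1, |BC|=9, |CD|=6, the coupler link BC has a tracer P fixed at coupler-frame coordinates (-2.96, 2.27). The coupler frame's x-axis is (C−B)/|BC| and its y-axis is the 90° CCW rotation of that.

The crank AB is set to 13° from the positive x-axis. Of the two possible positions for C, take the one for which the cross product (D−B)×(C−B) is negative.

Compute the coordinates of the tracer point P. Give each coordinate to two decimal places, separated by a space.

A=(0,0), D=(6.00,0)
B = A + 1.00·(cos13°, sin13°) = (0.9744, 0.2250)
|BD| = 5.0307
circle(B,9.00) ∩ circle(D,6.00): a=6.9879, h=5.6718
  candidates: C₊=(8.2089,5.5786) cross=28.533; C₋=(7.7017,-5.7536) cross=-28.533
  mode - wants cross < 0 → take C=(7.7017,-5.7536) (cross=-28.533)
ex = (C−B)/|BC| = (0.7475,-0.6643); ey = (0.6643,0.7475)
P = B + -2.96·ex + 2.27·ey = (0.2698,3.8880)

0.27 3.89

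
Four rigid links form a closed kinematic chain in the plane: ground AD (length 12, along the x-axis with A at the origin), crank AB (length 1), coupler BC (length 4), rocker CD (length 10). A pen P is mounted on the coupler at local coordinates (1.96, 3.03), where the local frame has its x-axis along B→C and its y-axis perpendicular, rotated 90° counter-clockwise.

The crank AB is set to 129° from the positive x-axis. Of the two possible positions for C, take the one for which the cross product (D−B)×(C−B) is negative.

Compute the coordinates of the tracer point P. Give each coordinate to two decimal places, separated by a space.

A=(0,0), D=(12.00,0)
B = A + 1.00·(cos129°, sin129°) = (-0.6293, 0.7771)
|BD| = 12.6532
circle(B,4.00) ∩ circle(D,10.00): a=3.0073, h=2.6375
  candidates: C₊=(2.5343,3.2249) cross=33.372; C₋=(2.2103,-2.0400) cross=-33.372
  mode - wants cross < 0 → take C=(2.2103,-2.0400) (cross=-33.372)
ex = (C−B)/|BC| = (0.7099,-0.7043); ey = (0.7043,0.7099)
P = B + 1.96·ex + 3.03·ey = (2.8961,1.5477)

2.90 1.55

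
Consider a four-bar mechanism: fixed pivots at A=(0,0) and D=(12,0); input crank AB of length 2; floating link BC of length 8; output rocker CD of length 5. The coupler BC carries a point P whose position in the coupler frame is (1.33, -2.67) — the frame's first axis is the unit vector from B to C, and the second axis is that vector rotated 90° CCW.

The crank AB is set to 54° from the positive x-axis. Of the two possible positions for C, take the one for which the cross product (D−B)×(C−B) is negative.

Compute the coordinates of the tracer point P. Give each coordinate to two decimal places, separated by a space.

0.81 -1.34

A=(0,0), D=(12.00,0)
B = A + 2.00·(cos54°, sin54°) = (1.1756, 1.6180)
|BD| = 10.9447
circle(B,8.00) ∩ circle(D,5.00): a=7.2540, h=3.3733
  candidates: C₊=(8.8486,3.8818) cross=36.920; C₋=(7.8512,-2.7906) cross=-36.920
  mode - wants cross < 0 → take C=(7.8512,-2.7906) (cross=-36.920)
ex = (C−B)/|BC| = (0.8345,-0.5511); ey = (0.5511,0.8345)
P = B + 1.33·ex + -2.67·ey = (0.8140,-1.3429)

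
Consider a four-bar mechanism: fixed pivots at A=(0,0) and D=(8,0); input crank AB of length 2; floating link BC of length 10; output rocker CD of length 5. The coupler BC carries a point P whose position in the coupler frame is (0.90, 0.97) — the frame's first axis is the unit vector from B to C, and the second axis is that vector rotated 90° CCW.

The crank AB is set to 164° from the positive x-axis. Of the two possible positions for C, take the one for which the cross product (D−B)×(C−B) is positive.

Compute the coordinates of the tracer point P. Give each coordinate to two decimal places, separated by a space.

-1.54 1.82

A=(0,0), D=(8.00,0)
B = A + 2.00·(cos164°, sin164°) = (-1.9225, 0.5513)
|BD| = 9.9378
circle(B,10.00) ∩ circle(D,5.00): a=8.7424, h=4.8550
  candidates: C₊=(7.0757,4.9138) cross=48.248; C₋=(6.5371,-4.7812) cross=-48.248
  mode + wants cross > 0 → take C=(7.0757,4.9138) (cross=48.248)
ex = (C−B)/|BC| = (0.8998,0.4363); ey = (-0.4363,0.8998)
P = B + 0.90·ex + 0.97·ey = (-1.5359,1.8167)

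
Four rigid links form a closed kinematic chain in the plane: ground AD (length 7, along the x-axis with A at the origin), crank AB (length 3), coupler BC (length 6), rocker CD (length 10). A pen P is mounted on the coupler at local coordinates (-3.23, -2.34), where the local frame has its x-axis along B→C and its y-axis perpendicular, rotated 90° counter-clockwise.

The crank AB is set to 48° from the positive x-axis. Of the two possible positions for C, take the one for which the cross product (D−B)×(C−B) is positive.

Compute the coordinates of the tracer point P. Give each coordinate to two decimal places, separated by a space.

4.74 -0.68

A=(0,0), D=(7.00,0)
B = A + 3.00·(cos48°, sin48°) = (2.0074, 2.2294)
|BD| = 5.4678
circle(B,6.00) ∩ circle(D,10.00): a=-3.1186, h=5.1259
  candidates: C₊=(1.2498,8.1814) cross=28.027; C₋=(-2.9302,-1.1794) cross=-28.027
  mode + wants cross > 0 → take C=(1.2498,8.1814) (cross=28.027)
ex = (C−B)/|BC| = (-0.1263,0.9920); ey = (-0.9920,-0.1263)
P = B + -3.23·ex + -2.34·ey = (4.7365,-0.6793)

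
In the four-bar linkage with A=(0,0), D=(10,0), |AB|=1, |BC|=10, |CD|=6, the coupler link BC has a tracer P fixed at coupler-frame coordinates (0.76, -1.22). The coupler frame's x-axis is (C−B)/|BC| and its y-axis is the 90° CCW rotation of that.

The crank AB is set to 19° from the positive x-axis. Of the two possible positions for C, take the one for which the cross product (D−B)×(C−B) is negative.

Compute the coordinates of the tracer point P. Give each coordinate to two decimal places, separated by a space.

A=(0,0), D=(10.00,0)
B = A + 1.00·(cos19°, sin19°) = (0.9455, 0.3256)
|BD| = 9.0603
circle(B,10.00) ∩ circle(D,6.00): a=8.0620, h=5.9164
  candidates: C₊=(9.2150,5.9484) cross=53.604; C₋=(8.7898,-5.8767) cross=-53.604
  mode - wants cross < 0 → take C=(8.7898,-5.8767) (cross=-53.604)
ex = (C−B)/|BC| = (0.7844,-0.6202); ey = (0.6202,0.7844)
P = B + 0.76·ex + -1.22·ey = (0.7850,-1.1028)

0.79 -1.10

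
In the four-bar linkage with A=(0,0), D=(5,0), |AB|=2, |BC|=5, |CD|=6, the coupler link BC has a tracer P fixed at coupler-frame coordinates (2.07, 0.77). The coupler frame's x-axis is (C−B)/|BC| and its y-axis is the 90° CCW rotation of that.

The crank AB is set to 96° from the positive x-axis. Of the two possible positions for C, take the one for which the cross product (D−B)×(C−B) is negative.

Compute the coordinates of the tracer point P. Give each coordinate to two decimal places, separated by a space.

0.57 -0.08

A=(0,0), D=(5.00,0)
B = A + 2.00·(cos96°, sin96°) = (-0.2091, 1.9890)
|BD| = 5.5759
circle(B,5.00) ∩ circle(D,6.00): a=1.8016, h=4.6642
  candidates: C₊=(3.1378,5.7037) cross=26.007; C₋=(-0.1898,-3.0109) cross=-26.007
  mode - wants cross < 0 → take C=(-0.1898,-3.0109) (cross=-26.007)
ex = (C−B)/|BC| = (0.0038,-1.0000); ey = (1.0000,0.0038)
P = B + 2.07·ex + 0.77·ey = (0.5689,-0.0780)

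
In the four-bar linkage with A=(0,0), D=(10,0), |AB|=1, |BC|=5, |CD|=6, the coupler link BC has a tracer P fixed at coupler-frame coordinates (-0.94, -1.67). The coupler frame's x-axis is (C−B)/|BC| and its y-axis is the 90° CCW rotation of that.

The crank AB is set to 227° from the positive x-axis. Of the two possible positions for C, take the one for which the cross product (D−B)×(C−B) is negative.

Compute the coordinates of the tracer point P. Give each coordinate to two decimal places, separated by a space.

-1.91 -2.20

A=(0,0), D=(10.00,0)
B = A + 1.00·(cos227°, sin227°) = (-0.6820, -0.7314)
|BD| = 10.7070
circle(B,5.00) ∩ circle(D,6.00): a=4.8398, h=1.2554
  candidates: C₊=(4.0608,0.8517) cross=13.442; C₋=(4.2323,-1.6533) cross=-13.442
  mode - wants cross < 0 → take C=(4.2323,-1.6533) (cross=-13.442)
ex = (C−B)/|BC| = (0.9829,-0.1844); ey = (0.1844,0.9829)
P = B + -0.94·ex + -1.67·ey = (-1.9138,-2.1994)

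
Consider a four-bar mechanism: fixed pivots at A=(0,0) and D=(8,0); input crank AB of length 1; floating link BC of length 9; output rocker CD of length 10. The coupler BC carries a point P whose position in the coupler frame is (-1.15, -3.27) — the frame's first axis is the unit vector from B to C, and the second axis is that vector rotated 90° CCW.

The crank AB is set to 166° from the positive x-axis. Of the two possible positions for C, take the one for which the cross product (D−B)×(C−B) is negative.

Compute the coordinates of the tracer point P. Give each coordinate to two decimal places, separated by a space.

-4.44 0.15

A=(0,0), D=(8.00,0)
B = A + 1.00·(cos166°, sin166°) = (-0.9703, 0.2419)
|BD| = 8.9736
circle(B,9.00) ∩ circle(D,10.00): a=3.4281, h=8.3215
  candidates: C₊=(2.6809,8.4680) cross=74.674; C₋=(2.2322,-8.1690) cross=-74.674
  mode - wants cross < 0 → take C=(2.2322,-8.1690) (cross=-74.674)
ex = (C−B)/|BC| = (0.3558,-0.9345); ey = (0.9345,0.3558)
P = B + -1.15·ex + -3.27·ey = (-4.4355,0.1531)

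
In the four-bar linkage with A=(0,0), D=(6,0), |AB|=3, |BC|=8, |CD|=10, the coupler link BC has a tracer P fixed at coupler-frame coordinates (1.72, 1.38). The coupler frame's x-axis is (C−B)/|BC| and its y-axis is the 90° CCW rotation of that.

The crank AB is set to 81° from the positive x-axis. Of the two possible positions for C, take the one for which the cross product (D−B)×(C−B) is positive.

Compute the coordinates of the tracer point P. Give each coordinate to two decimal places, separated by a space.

0.14 5.14

A=(0,0), D=(6.00,0)
B = A + 3.00·(cos81°, sin81°) = (0.4693, 2.9631)
|BD| = 6.2744
circle(B,8.00) ∩ circle(D,10.00): a=0.2684, h=7.9955
  candidates: C₊=(4.4817,9.8841) cross=50.167; C₋=(-3.0699,-4.2115) cross=-50.167
  mode + wants cross > 0 → take C=(4.4817,9.8841) (cross=50.167)
ex = (C−B)/|BC| = (0.5016,0.8651); ey = (-0.8651,0.5016)
P = B + 1.72·ex + 1.38·ey = (0.1381,5.1432)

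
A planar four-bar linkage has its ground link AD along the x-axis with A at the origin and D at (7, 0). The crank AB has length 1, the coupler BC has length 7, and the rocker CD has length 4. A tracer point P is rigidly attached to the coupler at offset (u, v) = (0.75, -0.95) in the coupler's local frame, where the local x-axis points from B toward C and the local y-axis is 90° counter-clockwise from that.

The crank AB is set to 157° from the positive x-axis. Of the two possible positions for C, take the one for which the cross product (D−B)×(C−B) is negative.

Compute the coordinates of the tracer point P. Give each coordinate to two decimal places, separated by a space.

-0.81 -0.81

A=(0,0), D=(7.00,0)
B = A + 1.00·(cos157°, sin157°) = (-0.9205, 0.3907)
|BD| = 7.9301
circle(B,7.00) ∩ circle(D,4.00): a=6.0457, h=3.5283
  candidates: C₊=(5.2917,3.6169) cross=27.980; C₋=(4.9440,-3.4312) cross=-27.980
  mode - wants cross < 0 → take C=(4.9440,-3.4312) (cross=-27.980)
ex = (C−B)/|BC| = (0.8378,-0.5460); ey = (0.5460,0.8378)
P = B + 0.75·ex + -0.95·ey = (-0.8108,-0.8147)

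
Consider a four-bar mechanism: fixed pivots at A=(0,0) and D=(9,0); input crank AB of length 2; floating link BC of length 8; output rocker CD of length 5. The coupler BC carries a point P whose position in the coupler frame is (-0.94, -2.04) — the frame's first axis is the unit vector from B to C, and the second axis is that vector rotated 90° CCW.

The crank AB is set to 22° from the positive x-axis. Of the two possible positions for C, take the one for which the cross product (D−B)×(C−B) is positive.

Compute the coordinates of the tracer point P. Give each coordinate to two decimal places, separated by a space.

2.14 -1.48

A=(0,0), D=(9.00,0)
B = A + 2.00·(cos22°, sin22°) = (1.8544, 0.7492)
|BD| = 7.1848
circle(B,8.00) ∩ circle(D,5.00): a=6.3065, h=4.9222
  candidates: C₊=(8.6397,4.9870) cross=35.365; C₋=(7.6132,-4.8038) cross=-35.365
  mode + wants cross > 0 → take C=(8.6397,4.9870) (cross=35.365)
ex = (C−B)/|BC| = (0.8482,0.5297); ey = (-0.5297,0.8482)
P = B + -0.94·ex + -2.04·ey = (2.1377,-1.4790)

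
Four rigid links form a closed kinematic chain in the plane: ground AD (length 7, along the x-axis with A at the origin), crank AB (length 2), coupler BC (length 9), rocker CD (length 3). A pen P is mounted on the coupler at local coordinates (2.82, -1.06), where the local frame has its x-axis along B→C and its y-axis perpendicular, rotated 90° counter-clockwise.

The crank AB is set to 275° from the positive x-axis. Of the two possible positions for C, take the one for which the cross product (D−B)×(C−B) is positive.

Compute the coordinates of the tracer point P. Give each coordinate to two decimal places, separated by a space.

A=(0,0), D=(7.00,0)
B = A + 2.00·(cos275°, sin275°) = (0.1743, -1.9924)
|BD| = 7.1105
circle(B,9.00) ∩ circle(D,3.00): a=8.6182, h=2.5936
  candidates: C₊=(7.7205,2.9122) cross=18.442; C₋=(9.1740,-2.0673) cross=-18.442
  mode + wants cross > 0 → take C=(7.7205,2.9122) (cross=18.442)
ex = (C−B)/|BC| = (0.8385,0.5450); ey = (-0.5450,0.8385)
P = B + 2.82·ex + -1.06·ey = (3.1164,-1.3444)

3.12 -1.34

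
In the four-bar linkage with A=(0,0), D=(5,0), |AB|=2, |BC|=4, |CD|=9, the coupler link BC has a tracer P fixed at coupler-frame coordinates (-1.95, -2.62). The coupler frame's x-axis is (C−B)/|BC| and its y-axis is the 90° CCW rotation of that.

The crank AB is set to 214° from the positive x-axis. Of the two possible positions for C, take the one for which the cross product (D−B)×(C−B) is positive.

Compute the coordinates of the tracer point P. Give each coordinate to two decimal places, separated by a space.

A=(0,0), D=(5.00,0)
B = A + 2.00·(cos214°, sin214°) = (-1.6581, -1.1184)
|BD| = 6.7514
circle(B,4.00) ∩ circle(D,9.00): a=-1.4382, h=3.7325
  candidates: C₊=(-3.6947,2.3243) cross=25.200; C₋=(-2.4581,-5.0376) cross=-25.200
  mode + wants cross > 0 → take C=(-3.6947,2.3243) (cross=25.200)
ex = (C−B)/|BC| = (-0.5092,0.8607); ey = (-0.8607,-0.5092)
P = B + -1.95·ex + -2.62·ey = (1.5897,-1.4627)

1.59 -1.46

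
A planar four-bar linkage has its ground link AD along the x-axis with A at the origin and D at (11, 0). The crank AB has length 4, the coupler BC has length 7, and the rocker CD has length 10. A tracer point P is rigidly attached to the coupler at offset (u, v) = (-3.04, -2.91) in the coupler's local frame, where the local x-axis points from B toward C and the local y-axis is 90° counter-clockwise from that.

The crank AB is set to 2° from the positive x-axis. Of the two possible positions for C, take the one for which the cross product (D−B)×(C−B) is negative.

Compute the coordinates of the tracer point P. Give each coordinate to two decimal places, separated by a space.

A=(0,0), D=(11.00,0)
B = A + 4.00·(cos2°, sin2°) = (3.9976, 0.1396)
|BD| = 7.0038
circle(B,7.00) ∩ circle(D,10.00): a=-0.1390, h=6.9986
  candidates: C₊=(3.9981,7.1396) cross=49.017; C₋=(3.7191,-6.8549) cross=-49.017
  mode - wants cross < 0 → take C=(3.7191,-6.8549) (cross=-49.017)
ex = (C−B)/|BC| = (-0.0398,-0.9992); ey = (0.9992,-0.0398)
P = B + -3.04·ex + -2.91·ey = (1.2108,3.2929)

1.21 3.29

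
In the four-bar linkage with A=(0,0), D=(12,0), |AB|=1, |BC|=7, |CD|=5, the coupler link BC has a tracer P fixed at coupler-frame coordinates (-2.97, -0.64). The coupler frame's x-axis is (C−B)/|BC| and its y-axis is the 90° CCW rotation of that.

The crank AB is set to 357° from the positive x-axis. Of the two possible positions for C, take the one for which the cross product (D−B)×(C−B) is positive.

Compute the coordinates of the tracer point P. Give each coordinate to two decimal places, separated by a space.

-1.57 -1.67

A=(0,0), D=(12.00,0)
B = A + 1.00·(cos357°, sin357°) = (0.9986, -0.0523)
|BD| = 11.0015
circle(B,7.00) ∩ circle(D,5.00): a=6.5915, h=2.3563
  candidates: C₊=(7.5789,2.3353) cross=25.923; C₋=(7.6013,-2.3772) cross=-25.923
  mode + wants cross > 0 → take C=(7.5789,2.3353) (cross=25.923)
ex = (C−B)/|BC| = (0.9400,0.3411); ey = (-0.3411,0.9400)
P = B + -2.97·ex + -0.64·ey = (-1.5750,-1.6670)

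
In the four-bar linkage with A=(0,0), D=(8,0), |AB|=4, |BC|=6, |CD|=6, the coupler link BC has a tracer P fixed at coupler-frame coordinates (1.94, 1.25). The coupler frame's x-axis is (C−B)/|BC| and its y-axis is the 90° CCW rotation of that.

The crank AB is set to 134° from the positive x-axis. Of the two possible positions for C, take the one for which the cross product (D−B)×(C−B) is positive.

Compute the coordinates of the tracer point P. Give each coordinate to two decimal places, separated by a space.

A=(0,0), D=(8.00,0)
B = A + 4.00·(cos134°, sin134°) = (-2.7786, 2.8774)
|BD| = 11.1561
circle(B,6.00) ∩ circle(D,6.00): a=5.5780, h=2.2103
  candidates: C₊=(3.1808,3.5742) cross=24.658; C₋=(2.0406,-0.6968) cross=-24.658
  mode + wants cross > 0 → take C=(3.1808,3.5742) (cross=24.658)
ex = (C−B)/|BC| = (0.9932,0.1161); ey = (-0.1161,0.9932)
P = B + 1.94·ex + 1.25·ey = (-0.9969,4.3442)

-1.00 4.34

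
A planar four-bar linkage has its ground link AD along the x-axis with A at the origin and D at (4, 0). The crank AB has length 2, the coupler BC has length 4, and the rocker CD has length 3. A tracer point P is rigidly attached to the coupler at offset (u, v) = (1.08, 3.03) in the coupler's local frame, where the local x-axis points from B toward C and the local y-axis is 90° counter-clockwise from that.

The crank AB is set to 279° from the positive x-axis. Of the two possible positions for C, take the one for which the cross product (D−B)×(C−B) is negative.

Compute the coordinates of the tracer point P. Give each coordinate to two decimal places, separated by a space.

2.13 0.68

A=(0,0), D=(4.00,0)
B = A + 2.00·(cos279°, sin279°) = (0.3129, -1.9754)
|BD| = 4.1829
circle(B,4.00) ∩ circle(D,3.00): a=2.9282, h=2.7250
  candidates: C₊=(1.6071,1.8095) cross=11.399; C₋=(4.1809,-2.9945) cross=-11.399
  mode - wants cross < 0 → take C=(4.1809,-2.9945) (cross=-11.399)
ex = (C−B)/|BC| = (0.9670,-0.2548); ey = (0.2548,0.9670)
P = B + 1.08·ex + 3.03·ey = (2.1292,0.6794)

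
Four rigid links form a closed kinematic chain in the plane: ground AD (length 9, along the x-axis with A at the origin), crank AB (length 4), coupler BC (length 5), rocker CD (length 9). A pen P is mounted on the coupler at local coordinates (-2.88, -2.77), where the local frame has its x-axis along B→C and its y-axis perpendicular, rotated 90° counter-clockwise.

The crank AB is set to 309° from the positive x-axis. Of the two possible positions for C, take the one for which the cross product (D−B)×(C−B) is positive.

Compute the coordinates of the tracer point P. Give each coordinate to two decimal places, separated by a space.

A=(0,0), D=(9.00,0)
B = A + 4.00·(cos309°, sin309°) = (2.5173, -3.1086)
|BD| = 7.1895
circle(B,5.00) ∩ circle(D,9.00): a=-0.2998, h=4.9910
  candidates: C₊=(0.0889,1.2621) cross=35.883; C₋=(4.4049,-7.7386) cross=-35.883
  mode + wants cross > 0 → take C=(0.0889,1.2621) (cross=35.883)
ex = (C−B)/|BC| = (-0.4857,0.8741); ey = (-0.8741,-0.4857)
P = B + -2.88·ex + -2.77·ey = (6.3374,-4.2808)

6.34 -4.28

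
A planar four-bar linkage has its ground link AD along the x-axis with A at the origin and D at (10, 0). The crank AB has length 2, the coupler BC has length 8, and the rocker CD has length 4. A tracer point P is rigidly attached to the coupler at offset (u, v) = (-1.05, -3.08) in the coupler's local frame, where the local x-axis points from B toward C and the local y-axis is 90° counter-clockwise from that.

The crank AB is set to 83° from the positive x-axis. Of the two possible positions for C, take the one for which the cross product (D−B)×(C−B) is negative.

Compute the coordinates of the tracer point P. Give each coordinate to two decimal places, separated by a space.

A=(0,0), D=(10.00,0)
B = A + 2.00·(cos83°, sin83°) = (0.2437, 1.9851)
|BD| = 9.9562
circle(B,8.00) ∩ circle(D,4.00): a=7.3886, h=3.0672
  candidates: C₊=(8.0956,3.5176) cross=30.538; C₋=(6.8725,-2.4937) cross=-30.538
  mode - wants cross < 0 → take C=(6.8725,-2.4937) (cross=-30.538)
ex = (C−B)/|BC| = (0.8286,-0.5599); ey = (0.5599,0.8286)
P = B + -1.05·ex + -3.08·ey = (-2.3506,0.0209)

-2.35 0.02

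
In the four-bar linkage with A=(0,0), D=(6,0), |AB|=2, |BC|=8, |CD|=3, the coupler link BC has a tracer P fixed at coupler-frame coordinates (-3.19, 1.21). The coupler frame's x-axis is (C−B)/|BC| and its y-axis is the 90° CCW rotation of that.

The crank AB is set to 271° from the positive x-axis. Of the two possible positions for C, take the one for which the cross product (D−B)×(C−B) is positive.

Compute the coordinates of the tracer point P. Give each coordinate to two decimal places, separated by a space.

A=(0,0), D=(6.00,0)
B = A + 2.00·(cos271°, sin271°) = (0.0349, -1.9997)
|BD| = 6.2914
circle(B,8.00) ∩ circle(D,3.00): a=7.5168, h=2.7383
  candidates: C₊=(6.2915,2.9858) cross=17.228; C₋=(8.0322,-2.2068) cross=-17.228
  mode + wants cross > 0 → take C=(6.2915,2.9858) (cross=17.228)
ex = (C−B)/|BC| = (0.7821,0.6232); ey = (-0.6232,0.7821)
P = B + -3.19·ex + 1.21·ey = (-3.2140,-3.0414)

-3.21 -3.04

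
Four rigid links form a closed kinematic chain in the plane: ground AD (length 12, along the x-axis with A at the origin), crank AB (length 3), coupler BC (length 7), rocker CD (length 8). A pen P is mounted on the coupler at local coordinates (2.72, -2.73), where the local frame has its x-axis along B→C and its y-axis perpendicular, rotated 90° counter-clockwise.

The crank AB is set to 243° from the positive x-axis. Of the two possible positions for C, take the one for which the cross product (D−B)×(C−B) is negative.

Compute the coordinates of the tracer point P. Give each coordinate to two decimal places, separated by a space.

0.55 -6.02

A=(0,0), D=(12.00,0)
B = A + 3.00·(cos243°, sin243°) = (-1.3620, -2.6730)
|BD| = 13.6267
circle(B,7.00) ∩ circle(D,8.00): a=6.2630, h=3.1265
  candidates: C₊=(4.1660,1.6213) cross=42.604; C₋=(5.3926,-4.5103) cross=-42.604
  mode - wants cross < 0 → take C=(5.3926,-4.5103) (cross=-42.604)
ex = (C−B)/|BC| = (0.9649,-0.2625); ey = (0.2625,0.9649)
P = B + 2.72·ex + -2.73·ey = (0.5461,-6.0212)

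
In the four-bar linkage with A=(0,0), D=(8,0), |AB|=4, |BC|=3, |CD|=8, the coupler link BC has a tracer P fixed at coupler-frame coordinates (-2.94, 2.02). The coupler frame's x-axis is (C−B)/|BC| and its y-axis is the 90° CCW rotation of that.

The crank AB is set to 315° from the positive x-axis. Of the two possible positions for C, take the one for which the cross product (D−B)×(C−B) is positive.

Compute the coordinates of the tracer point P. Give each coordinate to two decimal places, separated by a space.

4.56 -5.94

A=(0,0), D=(8.00,0)
B = A + 4.00·(cos315°, sin315°) = (2.8284, -2.8284)
|BD| = 5.8945
circle(B,3.00) ∩ circle(D,8.00): a=-1.7181, h=2.4593
  candidates: C₊=(0.1410,-1.4952) cross=14.496; C₋=(2.5011,-5.8105) cross=-14.496
  mode + wants cross > 0 → take C=(0.1410,-1.4952) (cross=14.496)
ex = (C−B)/|BC| = (-0.8958,0.4444); ey = (-0.4444,-0.8958)
P = B + -2.94·ex + 2.02·ey = (4.5644,-5.9446)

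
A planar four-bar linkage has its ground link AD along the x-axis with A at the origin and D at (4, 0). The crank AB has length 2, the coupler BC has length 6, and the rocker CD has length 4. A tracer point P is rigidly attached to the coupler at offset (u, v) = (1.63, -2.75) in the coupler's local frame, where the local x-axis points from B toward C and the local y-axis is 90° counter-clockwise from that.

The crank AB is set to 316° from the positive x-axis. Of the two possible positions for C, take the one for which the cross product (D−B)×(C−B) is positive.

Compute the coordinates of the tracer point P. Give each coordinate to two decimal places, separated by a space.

4.63 -1.13

A=(0,0), D=(4.00,0)
B = A + 2.00·(cos316°, sin316°) = (1.4387, -1.3893)
|BD| = 2.9139
circle(B,6.00) ∩ circle(D,4.00): a=4.8888, h=3.4784
  candidates: C₊=(4.0775,3.9992) cross=10.136; C₋=(7.3945,-2.1160) cross=-10.136
  mode + wants cross > 0 → take C=(4.0775,3.9992) (cross=10.136)
ex = (C−B)/|BC| = (0.4398,0.8981); ey = (-0.8981,0.4398)
P = B + 1.63·ex + -2.75·ey = (4.6253,-1.1349)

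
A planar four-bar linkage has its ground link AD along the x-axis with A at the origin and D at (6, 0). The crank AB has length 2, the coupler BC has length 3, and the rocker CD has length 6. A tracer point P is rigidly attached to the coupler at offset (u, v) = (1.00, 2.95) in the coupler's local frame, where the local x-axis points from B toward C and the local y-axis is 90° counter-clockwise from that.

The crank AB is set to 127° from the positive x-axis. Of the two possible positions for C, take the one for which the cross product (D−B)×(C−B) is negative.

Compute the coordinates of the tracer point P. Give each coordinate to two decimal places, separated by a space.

A=(0,0), D=(6.00,0)
B = A + 2.00·(cos127°, sin127°) = (-1.2036, 1.5973)
|BD| = 7.3786
circle(B,3.00) ∩ circle(D,6.00): a=1.8597, h=2.3541
  candidates: C₊=(1.1215,3.4929) cross=17.370; C₋=(0.1024,-1.1035) cross=-17.370
  mode - wants cross < 0 → take C=(0.1024,-1.1035) (cross=-17.370)
ex = (C−B)/|BC| = (0.4353,-0.9003); ey = (0.9003,0.4353)
P = B + 1.00·ex + 2.95·ey = (1.8875,1.9812)

1.89 1.98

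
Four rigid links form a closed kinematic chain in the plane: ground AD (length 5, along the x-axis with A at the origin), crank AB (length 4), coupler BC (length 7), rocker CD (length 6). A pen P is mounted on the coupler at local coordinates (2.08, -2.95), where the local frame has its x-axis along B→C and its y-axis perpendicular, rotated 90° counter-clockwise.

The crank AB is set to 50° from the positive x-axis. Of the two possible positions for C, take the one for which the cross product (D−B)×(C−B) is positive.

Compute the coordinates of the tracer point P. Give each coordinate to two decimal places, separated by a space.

5.01 0.40

A=(0,0), D=(5.00,0)
B = A + 4.00·(cos50°, sin50°) = (2.5712, 3.0642)
|BD| = 3.9101
circle(B,7.00) ∩ circle(D,6.00): a=3.6174, h=5.9929
  candidates: C₊=(9.5146,3.9520) cross=23.432; C₋=(0.1218,-3.4933) cross=-23.432
  mode + wants cross > 0 → take C=(9.5146,3.9520) (cross=23.432)
ex = (C−B)/|BC| = (0.9919,0.1268); ey = (-0.1268,0.9919)
P = B + 2.08·ex + -2.95·ey = (5.0085,0.4018)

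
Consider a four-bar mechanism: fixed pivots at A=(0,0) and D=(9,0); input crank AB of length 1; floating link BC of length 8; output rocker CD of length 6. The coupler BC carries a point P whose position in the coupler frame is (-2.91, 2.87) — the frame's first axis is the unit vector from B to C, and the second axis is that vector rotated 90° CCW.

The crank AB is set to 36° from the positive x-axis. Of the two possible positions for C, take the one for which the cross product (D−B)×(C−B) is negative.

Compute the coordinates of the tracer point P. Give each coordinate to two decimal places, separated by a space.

A=(0,0), D=(9.00,0)
B = A + 1.00·(cos36°, sin36°) = (0.8090, 0.5878)
|BD| = 8.2120
circle(B,8.00) ∩ circle(D,6.00): a=5.8108, h=5.4986
  candidates: C₊=(6.9985,5.6563) cross=45.154; C₋=(6.2114,-5.3126) cross=-45.154
  mode - wants cross < 0 → take C=(6.2114,-5.3126) (cross=-45.154)
ex = (C−B)/|BC| = (0.6753,-0.7375); ey = (0.7375,0.6753)
P = B + -2.91·ex + 2.87·ey = (0.9607,4.6721)

0.96 4.67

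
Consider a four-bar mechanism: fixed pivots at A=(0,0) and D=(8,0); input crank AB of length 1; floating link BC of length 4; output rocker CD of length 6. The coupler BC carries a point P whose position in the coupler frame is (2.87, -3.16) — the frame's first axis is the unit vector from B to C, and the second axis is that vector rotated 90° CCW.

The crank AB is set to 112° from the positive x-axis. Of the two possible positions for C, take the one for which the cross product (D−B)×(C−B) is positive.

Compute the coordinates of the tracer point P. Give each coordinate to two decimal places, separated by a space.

3.78 -0.05

A=(0,0), D=(8.00,0)
B = A + 1.00·(cos112°, sin112°) = (-0.3746, 0.9272)
|BD| = 8.4258
circle(B,4.00) ∩ circle(D,6.00): a=3.0261, h=2.6159
  candidates: C₊=(2.9209,3.1942) cross=22.041; C₋=(2.3452,-2.0058) cross=-22.041
  mode + wants cross > 0 → take C=(2.9209,3.1942) (cross=22.041)
ex = (C−B)/|BC| = (0.8239,0.5668); ey = (-0.5668,0.8239)
P = B + 2.87·ex + -3.16·ey = (3.7809,-0.0497)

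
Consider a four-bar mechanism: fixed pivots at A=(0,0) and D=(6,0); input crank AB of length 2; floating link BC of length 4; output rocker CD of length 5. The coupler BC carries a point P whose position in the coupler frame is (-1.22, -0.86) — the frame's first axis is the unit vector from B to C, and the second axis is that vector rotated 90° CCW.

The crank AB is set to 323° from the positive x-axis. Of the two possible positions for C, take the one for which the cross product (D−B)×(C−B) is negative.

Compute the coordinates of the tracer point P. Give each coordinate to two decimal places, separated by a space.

A=(0,0), D=(6.00,0)
B = A + 2.00·(cos323°, sin323°) = (1.5973, -1.2036)
|BD| = 4.5643
circle(B,4.00) ∩ circle(D,5.00): a=1.2962, h=3.7841
  candidates: C₊=(1.8497,2.7884) cross=17.272; C₋=(3.8455,-4.5120) cross=-17.272
  mode - wants cross < 0 → take C=(3.8455,-4.5120) (cross=-17.272)
ex = (C−B)/|BC| = (0.5621,-0.8271); ey = (0.8271,0.5621)
P = B + -1.22·ex + -0.86·ey = (0.2003,-0.6779)

0.20 -0.68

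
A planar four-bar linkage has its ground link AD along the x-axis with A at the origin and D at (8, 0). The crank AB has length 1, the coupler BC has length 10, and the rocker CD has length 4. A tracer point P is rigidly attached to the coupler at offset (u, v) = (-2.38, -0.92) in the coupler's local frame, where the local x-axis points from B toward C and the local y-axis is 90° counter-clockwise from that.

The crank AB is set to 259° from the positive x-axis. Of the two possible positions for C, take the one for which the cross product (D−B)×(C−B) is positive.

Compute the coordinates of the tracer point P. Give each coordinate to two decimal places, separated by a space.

A=(0,0), D=(8.00,0)
B = A + 1.00·(cos259°, sin259°) = (-0.1908, -0.9816)
|BD| = 8.2494
circle(B,10.00) ∩ circle(D,4.00): a=9.2160, h=3.8815
  candidates: C₊=(8.4978,3.9689) cross=32.020; C₋=(9.4216,-3.7389) cross=-32.020
  mode + wants cross > 0 → take C=(8.4978,3.9689) (cross=32.020)
ex = (C−B)/|BC| = (0.8689,0.4951); ey = (-0.4951,0.8689)
P = B + -2.38·ex + -0.92·ey = (-1.8033,-2.9592)

-1.80 -2.96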